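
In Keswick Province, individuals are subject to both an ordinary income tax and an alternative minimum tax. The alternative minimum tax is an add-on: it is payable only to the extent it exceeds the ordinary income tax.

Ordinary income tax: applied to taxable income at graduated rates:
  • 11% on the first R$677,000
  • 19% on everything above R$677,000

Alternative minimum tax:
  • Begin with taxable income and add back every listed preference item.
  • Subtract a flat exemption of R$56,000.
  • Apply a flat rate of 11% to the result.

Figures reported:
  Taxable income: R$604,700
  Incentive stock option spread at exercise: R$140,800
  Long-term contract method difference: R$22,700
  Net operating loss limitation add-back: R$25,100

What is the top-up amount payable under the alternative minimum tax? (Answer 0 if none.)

R$14,586

Alternative minimum tax:
  Adjusted income: R$604,700 + R$140,800 + R$22,700 + R$25,100 = R$793,300
  Less exemption R$56,000 → base R$737,300
  R$737,300 × 11% = R$81,103

Ordinary income tax:
  R$604,700 × 11% = R$66,517

Excess of alternative minimum tax over ordinary income tax: R$81,103 − R$66,517 = R$14,586.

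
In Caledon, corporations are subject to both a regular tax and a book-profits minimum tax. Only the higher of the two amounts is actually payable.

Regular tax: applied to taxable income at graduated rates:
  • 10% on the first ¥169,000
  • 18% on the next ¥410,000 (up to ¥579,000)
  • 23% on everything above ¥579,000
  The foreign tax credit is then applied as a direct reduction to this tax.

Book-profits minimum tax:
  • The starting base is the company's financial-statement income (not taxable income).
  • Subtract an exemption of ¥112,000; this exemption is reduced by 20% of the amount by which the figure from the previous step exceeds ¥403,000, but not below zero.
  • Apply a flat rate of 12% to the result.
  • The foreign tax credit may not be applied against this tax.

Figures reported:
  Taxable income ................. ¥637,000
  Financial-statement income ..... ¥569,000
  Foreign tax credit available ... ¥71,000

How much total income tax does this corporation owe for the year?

Regular tax:
  ¥169,000 × 10% = ¥16,900
  ¥410,000 × 18% = ¥73,800
  ¥58,000 × 23% = ¥13,340
  → ¥104,040
  Less foreign tax credit ¥71,000 → ¥33,040

Book-profits minimum tax:
  Base (financial-statement income): ¥569,000
  Exemption: ¥112,000 − 20% × (¥569,000 − ¥403,000) = ¥112,000 − ¥33,200 = ¥78,800
  Base: ¥569,000 − ¥78,800 = ¥490,200
  ¥490,200 × 12% = ¥58,824

¥58,824 > ¥33,040, so the book-profits minimum tax is the binding amount.

¥58,824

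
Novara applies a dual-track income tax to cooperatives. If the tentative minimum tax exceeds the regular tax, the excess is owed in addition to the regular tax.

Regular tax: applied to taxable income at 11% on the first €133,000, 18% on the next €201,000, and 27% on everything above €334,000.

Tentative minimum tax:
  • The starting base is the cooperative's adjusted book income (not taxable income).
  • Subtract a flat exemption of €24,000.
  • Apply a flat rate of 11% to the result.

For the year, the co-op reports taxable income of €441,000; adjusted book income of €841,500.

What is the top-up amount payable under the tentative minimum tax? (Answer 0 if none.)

Tentative minimum tax:
  Base (adjusted book income): €841,500
  Less exemption €24,000 → base €817,500
  €817,500 × 11% = €89,925

Regular tax:
  €133,000 × 11% = €14,630
  €201,000 × 18% = €36,180
  €107,000 × 27% = €28,890
  → €79,700

Excess of tentative minimum tax over regular tax: €89,925 − €79,700 = €10,225.

€10,225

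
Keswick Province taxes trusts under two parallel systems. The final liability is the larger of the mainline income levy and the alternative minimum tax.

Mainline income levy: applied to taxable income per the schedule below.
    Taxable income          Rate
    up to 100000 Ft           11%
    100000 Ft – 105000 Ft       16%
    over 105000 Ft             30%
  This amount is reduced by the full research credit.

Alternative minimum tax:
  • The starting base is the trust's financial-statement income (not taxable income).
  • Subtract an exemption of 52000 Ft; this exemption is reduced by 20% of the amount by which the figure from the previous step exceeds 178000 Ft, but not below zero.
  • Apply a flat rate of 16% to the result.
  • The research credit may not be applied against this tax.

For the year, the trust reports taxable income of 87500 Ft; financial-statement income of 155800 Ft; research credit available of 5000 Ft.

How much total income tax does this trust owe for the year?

16608 Ft

Alternative minimum tax:
  Base (financial-statement income): 155800 Ft
  Exemption: 155800 Ft ≤ 178000 Ft, so full 52000 Ft applies
  Base: 155800 Ft − 52000 Ft = 103800 Ft
  103800 Ft × 16% = 16608 Ft

Mainline income levy:
  87500 Ft × 11% = 9625 Ft
  Less research credit 5000 Ft → 4625 Ft

16608 Ft > 4625 Ft, so the alternative minimum tax is the binding amount.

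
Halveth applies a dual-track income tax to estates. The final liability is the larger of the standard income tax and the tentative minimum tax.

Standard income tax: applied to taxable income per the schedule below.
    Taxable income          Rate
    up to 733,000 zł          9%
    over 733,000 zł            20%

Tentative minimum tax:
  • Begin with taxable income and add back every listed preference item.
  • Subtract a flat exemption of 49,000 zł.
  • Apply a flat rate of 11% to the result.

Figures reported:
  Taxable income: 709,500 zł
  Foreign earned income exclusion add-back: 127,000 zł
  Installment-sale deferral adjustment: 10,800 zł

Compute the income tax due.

Standard income tax:
  709,500 zł × 9% = 63,855 zł

Tentative minimum tax:
  Adjusted income: 709,500 zł + 127,000 zł + 10,800 zł = 847,300 zł
  Less exemption 49,000 zł → base 798,300 zł
  798,300 zł × 11% = 87,813 zł

87,813 zł > 63,855 zł, so the tentative minimum tax is the binding amount.

87,813 zł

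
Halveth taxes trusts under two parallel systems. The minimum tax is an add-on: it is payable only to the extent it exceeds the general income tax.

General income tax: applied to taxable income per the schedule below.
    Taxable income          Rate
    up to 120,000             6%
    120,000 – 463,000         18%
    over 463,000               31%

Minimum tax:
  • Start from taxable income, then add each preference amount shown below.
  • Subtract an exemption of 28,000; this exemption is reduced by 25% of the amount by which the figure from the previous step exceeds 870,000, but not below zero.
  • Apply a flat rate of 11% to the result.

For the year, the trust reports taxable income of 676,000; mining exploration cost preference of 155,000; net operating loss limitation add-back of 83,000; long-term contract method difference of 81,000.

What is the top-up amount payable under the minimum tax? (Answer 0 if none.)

Minimum tax:
  Adjusted income: 676,000 + 155,000 + 83,000 + 81,000 = 995,000
  Exemption: 25% × (995,000 − 870,000) = 31,250 ≥ 28,000, so the exemption is fully phased out
  Base: 995,000 − 0 = 995,000
  995,000 × 11% = 109,450

General income tax:
  120,000 × 6% = 7,200
  343,000 × 18% = 61,740
  213,000 × 31% = 66,030
  → 134,970

109,450 ≤ 134,970, so no add-on is due.

0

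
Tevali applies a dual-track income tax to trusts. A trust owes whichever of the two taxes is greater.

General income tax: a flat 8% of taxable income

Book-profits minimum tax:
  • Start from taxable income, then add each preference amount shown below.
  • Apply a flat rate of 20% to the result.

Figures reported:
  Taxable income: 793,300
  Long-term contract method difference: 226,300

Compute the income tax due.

Book-profits minimum tax:
  Adjusted income: 793,300 + 226,300 = 1,019,600
  1,019,600 × 20% = 203,920

General income tax:
  793,300 × 8% = 63,464

203,920 > 63,464, so the book-profits minimum tax is the binding amount.

203,920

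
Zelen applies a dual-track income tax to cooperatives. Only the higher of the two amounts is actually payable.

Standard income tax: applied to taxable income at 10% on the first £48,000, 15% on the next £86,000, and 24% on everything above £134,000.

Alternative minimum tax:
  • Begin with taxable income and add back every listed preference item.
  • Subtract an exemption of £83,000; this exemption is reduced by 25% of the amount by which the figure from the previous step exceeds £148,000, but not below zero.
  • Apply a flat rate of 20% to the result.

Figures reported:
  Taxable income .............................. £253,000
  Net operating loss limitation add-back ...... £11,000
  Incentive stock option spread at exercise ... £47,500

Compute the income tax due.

Standard income tax:
  £48,000 × 10% = £4,800
  £86,000 × 15% = £12,900
  £119,000 × 24% = £28,560
  → £46,260

Alternative minimum tax:
  Adjusted income: £253,000 + £11,000 + £47,500 = £311,500
  Exemption: £83,000 − 25% × (£311,500 − £148,000) = £83,000 − £40,875 = £42,125
  Base: £311,500 − £42,125 = £269,375
  £269,375 × 20% = £53,875

£53,875 > £46,260, so the alternative minimum tax is the binding amount.

£53,875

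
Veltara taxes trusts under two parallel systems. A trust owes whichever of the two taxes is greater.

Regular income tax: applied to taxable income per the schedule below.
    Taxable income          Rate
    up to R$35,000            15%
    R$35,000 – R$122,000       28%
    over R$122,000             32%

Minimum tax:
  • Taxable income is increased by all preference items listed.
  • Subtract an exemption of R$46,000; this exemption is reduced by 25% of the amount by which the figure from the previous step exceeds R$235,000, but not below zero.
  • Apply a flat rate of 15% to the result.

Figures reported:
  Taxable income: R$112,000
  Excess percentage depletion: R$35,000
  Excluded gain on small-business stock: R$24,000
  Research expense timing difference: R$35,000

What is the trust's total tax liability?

R$26,810

Minimum tax:
  Adjusted income: R$112,000 + R$35,000 + R$24,000 + R$35,000 = R$206,000
  Exemption: R$206,000 ≤ R$235,000, so full R$46,000 applies
  Base: R$206,000 − R$46,000 = R$160,000
  R$160,000 × 15% = R$24,000

Regular income tax:
  R$35,000 × 15% = R$5,250
  R$77,000 × 28% = R$21,560
  → R$26,810

R$26,810 > R$24,000, so the regular income tax governs.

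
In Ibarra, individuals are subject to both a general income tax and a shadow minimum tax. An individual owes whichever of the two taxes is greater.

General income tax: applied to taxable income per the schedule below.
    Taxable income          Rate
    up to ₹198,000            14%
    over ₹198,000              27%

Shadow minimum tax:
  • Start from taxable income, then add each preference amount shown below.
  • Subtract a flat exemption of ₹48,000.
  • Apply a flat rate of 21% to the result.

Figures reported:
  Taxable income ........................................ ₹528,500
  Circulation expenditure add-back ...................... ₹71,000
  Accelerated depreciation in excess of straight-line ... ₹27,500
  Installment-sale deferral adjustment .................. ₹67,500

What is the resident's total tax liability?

General income tax:
  ₹198,000 × 14% = ₹27,720
  ₹330,500 × 27% = ₹89,235
  → ₹116,955

Shadow minimum tax:
  Adjusted income: ₹528,500 + ₹71,000 + ₹27,500 + ₹67,500 = ₹694,500
  Less exemption ₹48,000 → base ₹646,500
  ₹646,500 × 21% = ₹135,765

₹135,765 > ₹116,955, so the shadow minimum tax is the binding amount.

₹135,765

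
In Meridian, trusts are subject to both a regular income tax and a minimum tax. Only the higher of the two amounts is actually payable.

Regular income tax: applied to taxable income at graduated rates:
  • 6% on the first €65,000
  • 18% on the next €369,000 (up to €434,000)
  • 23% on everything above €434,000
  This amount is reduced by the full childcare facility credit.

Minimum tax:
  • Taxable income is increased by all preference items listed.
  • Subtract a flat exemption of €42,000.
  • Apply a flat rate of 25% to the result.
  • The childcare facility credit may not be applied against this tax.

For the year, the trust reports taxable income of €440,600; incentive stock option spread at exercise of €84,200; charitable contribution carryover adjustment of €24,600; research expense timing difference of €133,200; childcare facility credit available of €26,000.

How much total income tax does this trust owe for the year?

€160,150

Regular income tax:
  €65,000 × 6% = €3,900
  €369,000 × 18% = €66,420
  €6,600 × 23% = €1,518
  → €71,838
  Less childcare facility credit €26,000 → €45,838

Minimum tax:
  Adjusted income: €440,600 + €84,200 + €24,600 + €133,200 = €682,600
  Less exemption €42,000 → base €640,600
  €640,600 × 25% = €160,150

€160,150 > €45,838, so the minimum tax is the binding amount.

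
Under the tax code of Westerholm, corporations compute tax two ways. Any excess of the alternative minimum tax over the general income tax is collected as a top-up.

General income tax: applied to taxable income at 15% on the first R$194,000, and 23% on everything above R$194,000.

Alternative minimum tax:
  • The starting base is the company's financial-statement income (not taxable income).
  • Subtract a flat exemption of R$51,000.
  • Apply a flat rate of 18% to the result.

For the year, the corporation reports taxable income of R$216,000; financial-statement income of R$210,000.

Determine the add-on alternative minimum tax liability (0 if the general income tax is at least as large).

R$0

Alternative minimum tax:
  Base (financial-statement income): R$210,000
  Less exemption R$51,000 → base R$159,000
  R$159,000 × 18% = R$28,620

General income tax:
  R$194,000 × 15% = R$29,100
  R$22,000 × 23% = R$5,060
  → R$34,160

R$28,620 ≤ R$34,160, so no add-on is due.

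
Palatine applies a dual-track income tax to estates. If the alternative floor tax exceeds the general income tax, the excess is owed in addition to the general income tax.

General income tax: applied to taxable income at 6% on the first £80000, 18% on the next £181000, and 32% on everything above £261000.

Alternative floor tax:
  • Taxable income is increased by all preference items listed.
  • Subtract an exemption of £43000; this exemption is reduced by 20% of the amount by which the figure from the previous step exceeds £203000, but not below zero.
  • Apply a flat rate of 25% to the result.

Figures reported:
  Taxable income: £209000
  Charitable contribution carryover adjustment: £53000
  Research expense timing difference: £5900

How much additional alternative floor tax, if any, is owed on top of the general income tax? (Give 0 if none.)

General income tax:
  £80000 × 6% = £4800
  £129000 × 18% = £23220
  → £28020

Alternative floor tax:
  Adjusted income: £209000 + £53000 + £5900 = £267900
  Exemption: £43000 − 20% × (£267900 − £203000) = £43000 − £12980 = £30020
  Base: £267900 − £30020 = £237880
  £237880 × 25% = £59470

Excess of alternative floor tax over general income tax: £59470 − £28020 = £31450.

£31450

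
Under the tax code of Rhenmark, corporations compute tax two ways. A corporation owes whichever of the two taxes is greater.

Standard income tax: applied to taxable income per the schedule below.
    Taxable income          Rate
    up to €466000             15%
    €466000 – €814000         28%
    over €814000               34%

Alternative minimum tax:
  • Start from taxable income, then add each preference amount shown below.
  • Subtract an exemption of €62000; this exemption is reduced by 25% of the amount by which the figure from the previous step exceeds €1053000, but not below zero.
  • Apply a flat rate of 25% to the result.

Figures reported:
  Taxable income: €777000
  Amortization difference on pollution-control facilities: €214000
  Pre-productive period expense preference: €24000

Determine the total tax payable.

€238250

Standard income tax:
  €466000 × 15% = €69900
  €311000 × 28% = €87080
  → €156980

Alternative minimum tax:
  Adjusted income: €777000 + €214000 + €24000 = €1015000
  Exemption: €1015000 ≤ €1053000, so full €62000 applies
  Base: €1015000 − €62000 = €953000
  €953000 × 25% = €238250

€238250 > €156980, so the alternative minimum tax is the binding amount.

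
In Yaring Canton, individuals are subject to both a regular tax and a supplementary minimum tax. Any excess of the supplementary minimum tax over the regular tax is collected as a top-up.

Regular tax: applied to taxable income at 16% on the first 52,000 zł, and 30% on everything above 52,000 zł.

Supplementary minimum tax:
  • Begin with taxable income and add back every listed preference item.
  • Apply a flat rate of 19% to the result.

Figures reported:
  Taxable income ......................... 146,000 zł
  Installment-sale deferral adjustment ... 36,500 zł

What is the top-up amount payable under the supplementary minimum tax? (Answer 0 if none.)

0 zł

Supplementary minimum tax:
  Adjusted income: 146,000 zł + 36,500 zł = 182,500 zł
  182,500 zł × 19% = 34,675 zł

Regular tax:
  52,000 zł × 16% = 8,320 zł
  94,000 zł × 30% = 28,200 zł
  → 36,520 zł

34,675 zł ≤ 36,520 zł, so no add-on is due.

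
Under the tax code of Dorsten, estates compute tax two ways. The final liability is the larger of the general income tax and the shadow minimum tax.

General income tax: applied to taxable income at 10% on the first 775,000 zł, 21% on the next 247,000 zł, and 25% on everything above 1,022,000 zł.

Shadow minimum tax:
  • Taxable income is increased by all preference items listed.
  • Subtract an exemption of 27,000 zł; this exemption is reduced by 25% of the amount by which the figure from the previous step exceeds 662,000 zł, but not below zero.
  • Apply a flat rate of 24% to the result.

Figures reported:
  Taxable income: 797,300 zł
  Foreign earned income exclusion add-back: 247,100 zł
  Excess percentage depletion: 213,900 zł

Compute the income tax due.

301,992 zł

Shadow minimum tax:
  Adjusted income: 797,300 zł + 247,100 zł + 213,900 zł = 1,258,300 zł
  Exemption: 25% × (1,258,300 zł − 662,000 zł) = 149,075 zł ≥ 27,000 zł, so the exemption is fully phased out
  Base: 1,258,300 zł − 0 zł = 1,258,300 zł
  1,258,300 zł × 24% = 301,992 zł

General income tax:
  775,000 zł × 10% = 77,500 zł
  22,300 zł × 21% = 4,683 zł
  → 82,183 zł

301,992 zł > 82,183 zł, so the shadow minimum tax is the binding amount.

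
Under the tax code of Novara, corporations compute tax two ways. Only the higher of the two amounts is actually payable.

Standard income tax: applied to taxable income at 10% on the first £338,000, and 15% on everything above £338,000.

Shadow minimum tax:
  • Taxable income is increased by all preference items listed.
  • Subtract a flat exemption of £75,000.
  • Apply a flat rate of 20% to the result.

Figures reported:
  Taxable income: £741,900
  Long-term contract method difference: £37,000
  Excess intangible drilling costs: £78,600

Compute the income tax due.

£156,500

Standard income tax:
  £338,000 × 10% = £33,800
  £403,900 × 15% = £60,585
  → £94,385

Shadow minimum tax:
  Adjusted income: £741,900 + £37,000 + £78,600 = £857,500
  Less exemption £75,000 → base £782,500
  £782,500 × 20% = £156,500

£156,500 > £94,385, so the shadow minimum tax is the binding amount.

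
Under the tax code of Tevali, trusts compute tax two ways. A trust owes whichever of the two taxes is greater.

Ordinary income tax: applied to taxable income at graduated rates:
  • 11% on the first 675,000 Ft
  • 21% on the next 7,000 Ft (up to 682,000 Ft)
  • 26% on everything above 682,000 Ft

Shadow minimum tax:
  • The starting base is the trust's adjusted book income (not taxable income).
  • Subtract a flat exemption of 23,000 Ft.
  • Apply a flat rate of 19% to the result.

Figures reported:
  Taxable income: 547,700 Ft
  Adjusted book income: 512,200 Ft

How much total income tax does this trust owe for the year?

Ordinary income tax:
  547,700 Ft × 11% = 60,247 Ft

Shadow minimum tax:
  Base (adjusted book income): 512,200 Ft
  Less exemption 23,000 Ft → base 489,200 Ft
  489,200 Ft × 19% = 92,948 Ft

92,948 Ft > 60,247 Ft, so the shadow minimum tax is the binding amount.

92,948 Ft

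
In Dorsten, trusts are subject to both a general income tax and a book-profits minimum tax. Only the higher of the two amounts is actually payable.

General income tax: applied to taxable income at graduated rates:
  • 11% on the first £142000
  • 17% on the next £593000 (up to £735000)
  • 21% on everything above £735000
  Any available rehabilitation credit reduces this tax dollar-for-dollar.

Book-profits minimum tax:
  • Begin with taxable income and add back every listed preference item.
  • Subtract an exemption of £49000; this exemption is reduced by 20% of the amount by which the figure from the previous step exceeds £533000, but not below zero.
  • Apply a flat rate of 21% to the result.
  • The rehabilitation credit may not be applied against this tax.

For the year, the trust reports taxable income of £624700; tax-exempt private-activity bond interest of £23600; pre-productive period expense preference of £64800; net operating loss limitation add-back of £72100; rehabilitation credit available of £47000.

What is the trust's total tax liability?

Book-profits minimum tax:
  Adjusted income: £624700 + £23600 + £64800 + £72100 = £785200
  Exemption: 20% × (£785200 − £533000) = £50440 ≥ £49000, so the exemption is fully phased out
  Base: £785200 − £0 = £785200
  £785200 × 21% = £164892

General income tax:
  £142000 × 11% = £15620
  £482700 × 17% = £82059
  → £97679
  Less rehabilitation credit £47000 → £50679

£164892 > £50679, so the book-profits minimum tax is the binding amount.

£164892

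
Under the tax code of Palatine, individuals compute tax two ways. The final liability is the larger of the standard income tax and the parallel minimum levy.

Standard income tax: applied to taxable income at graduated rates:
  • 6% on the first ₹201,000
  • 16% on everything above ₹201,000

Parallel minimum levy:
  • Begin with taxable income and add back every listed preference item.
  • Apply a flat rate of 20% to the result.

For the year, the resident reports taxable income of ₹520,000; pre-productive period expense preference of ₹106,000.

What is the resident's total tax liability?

Parallel minimum levy:
  Adjusted income: ₹520,000 + ₹106,000 = ₹626,000
  ₹626,000 × 20% = ₹125,200

Standard income tax:
  ₹201,000 × 6% = ₹12,060
  ₹319,000 × 16% = ₹51,040
  → ₹63,100

₹125,200 > ₹63,100, so the parallel minimum levy is the binding amount.

₹125,200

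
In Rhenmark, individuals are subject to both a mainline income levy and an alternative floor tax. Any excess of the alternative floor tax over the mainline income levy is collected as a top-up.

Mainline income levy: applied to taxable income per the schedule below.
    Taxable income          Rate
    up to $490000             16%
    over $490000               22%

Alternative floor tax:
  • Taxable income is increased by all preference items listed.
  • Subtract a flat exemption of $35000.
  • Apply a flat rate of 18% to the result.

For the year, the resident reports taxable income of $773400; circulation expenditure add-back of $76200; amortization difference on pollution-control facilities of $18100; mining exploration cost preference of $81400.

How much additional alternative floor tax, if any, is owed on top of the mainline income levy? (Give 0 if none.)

$23790

Alternative floor tax:
  Adjusted income: $773400 + $76200 + $18100 + $81400 = $949100
  Less exemption $35000 → base $914100
  $914100 × 18% = $164538

Mainline income levy:
  $490000 × 16% = $78400
  $283400 × 22% = $62348
  → $140748

Excess of alternative floor tax over mainline income levy: $164538 − $140748 = $23790.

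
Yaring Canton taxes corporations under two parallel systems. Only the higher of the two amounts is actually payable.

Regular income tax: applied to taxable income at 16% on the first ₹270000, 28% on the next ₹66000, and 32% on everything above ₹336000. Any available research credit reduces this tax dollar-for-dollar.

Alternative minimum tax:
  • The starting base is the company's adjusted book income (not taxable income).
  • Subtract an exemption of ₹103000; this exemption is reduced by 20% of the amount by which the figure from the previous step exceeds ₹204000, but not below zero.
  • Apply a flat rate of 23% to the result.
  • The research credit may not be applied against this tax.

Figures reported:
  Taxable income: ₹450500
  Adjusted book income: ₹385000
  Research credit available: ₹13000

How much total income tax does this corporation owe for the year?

₹85320

Alternative minimum tax:
  Base (adjusted book income): ₹385000
  Exemption: ₹103000 − 20% × (₹385000 − ₹204000) = ₹103000 − ₹36200 = ₹66800
  Base: ₹385000 − ₹66800 = ₹318200
  ₹318200 × 23% = ₹73186

Regular income tax:
  ₹270000 × 16% = ₹43200
  ₹66000 × 28% = ₹18480
  ₹114500 × 32% = ₹36640
  → ₹98320
  Less research credit ₹13000 → ₹85320

₹85320 > ₹73186, so the regular income tax governs.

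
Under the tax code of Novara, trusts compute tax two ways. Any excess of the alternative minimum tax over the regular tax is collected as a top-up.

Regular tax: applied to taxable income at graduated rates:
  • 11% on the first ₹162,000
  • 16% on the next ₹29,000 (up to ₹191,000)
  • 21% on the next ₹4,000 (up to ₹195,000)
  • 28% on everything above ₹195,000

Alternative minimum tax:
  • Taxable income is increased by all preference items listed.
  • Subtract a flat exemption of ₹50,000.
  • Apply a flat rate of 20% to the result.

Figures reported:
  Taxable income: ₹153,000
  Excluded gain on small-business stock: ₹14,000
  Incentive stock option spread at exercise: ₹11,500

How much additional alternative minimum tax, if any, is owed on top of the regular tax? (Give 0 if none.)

₹8,870

Regular tax:
  ₹153,000 × 11% = ₹16,830

Alternative minimum tax:
  Adjusted income: ₹153,000 + ₹14,000 + ₹11,500 = ₹178,500
  Less exemption ₹50,000 → base ₹128,500
  ₹128,500 × 20% = ₹25,700

Excess of alternative minimum tax over regular tax: ₹25,700 − ₹16,830 = ₹8,870.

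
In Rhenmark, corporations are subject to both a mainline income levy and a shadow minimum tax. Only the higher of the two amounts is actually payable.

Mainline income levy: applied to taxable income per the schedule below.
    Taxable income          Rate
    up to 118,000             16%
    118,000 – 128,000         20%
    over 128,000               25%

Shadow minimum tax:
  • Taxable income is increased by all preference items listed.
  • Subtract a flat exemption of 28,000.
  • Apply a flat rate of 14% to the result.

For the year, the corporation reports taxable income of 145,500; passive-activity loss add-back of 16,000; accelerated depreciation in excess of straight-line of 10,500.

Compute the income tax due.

25,255

Mainline income levy:
  118,000 × 16% = 18,880
  10,000 × 20% = 2,000
  17,500 × 25% = 4,375
  → 25,255

Shadow minimum tax:
  Adjusted income: 145,500 + 16,000 + 10,500 = 172,000
  Less exemption 28,000 → base 144,000
  144,000 × 14% = 20,160

25,255 > 20,160, so the mainline income levy governs.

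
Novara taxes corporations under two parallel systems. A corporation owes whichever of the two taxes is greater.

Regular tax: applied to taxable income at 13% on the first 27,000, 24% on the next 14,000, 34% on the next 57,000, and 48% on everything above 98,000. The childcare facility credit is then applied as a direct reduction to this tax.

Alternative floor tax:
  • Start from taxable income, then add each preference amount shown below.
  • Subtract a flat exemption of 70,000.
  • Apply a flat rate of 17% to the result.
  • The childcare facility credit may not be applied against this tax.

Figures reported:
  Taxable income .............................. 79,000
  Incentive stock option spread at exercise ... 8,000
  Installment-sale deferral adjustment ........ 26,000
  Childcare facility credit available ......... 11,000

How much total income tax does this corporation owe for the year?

Regular tax:
  27,000 × 13% = 3,510
  14,000 × 24% = 3,360
  38,000 × 34% = 12,920
  → 19,790
  Less childcare facility credit 11,000 → 8,790

Alternative floor tax:
  Adjusted income: 79,000 + 8,000 + 26,000 = 113,000
  Less exemption 70,000 → base 43,000
  43,000 × 17% = 7,310

8,790 > 7,310, so the regular tax governs.

8,790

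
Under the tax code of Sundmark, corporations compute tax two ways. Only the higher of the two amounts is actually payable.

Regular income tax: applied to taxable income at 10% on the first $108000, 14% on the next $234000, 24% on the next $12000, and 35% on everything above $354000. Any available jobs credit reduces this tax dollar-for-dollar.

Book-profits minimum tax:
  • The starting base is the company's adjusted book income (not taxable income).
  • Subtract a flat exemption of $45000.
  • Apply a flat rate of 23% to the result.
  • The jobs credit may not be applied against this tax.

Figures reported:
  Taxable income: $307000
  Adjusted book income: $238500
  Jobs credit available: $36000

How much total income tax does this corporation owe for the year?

$44505

Book-profits minimum tax:
  Base (adjusted book income): $238500
  Less exemption $45000 → base $193500
  $193500 × 23% = $44505

Regular income tax:
  $108000 × 10% = $10800
  $199000 × 14% = $27860
  → $38660
  Less jobs credit $36000 → $2660

$44505 > $2660, so the book-profits minimum tax is the binding amount.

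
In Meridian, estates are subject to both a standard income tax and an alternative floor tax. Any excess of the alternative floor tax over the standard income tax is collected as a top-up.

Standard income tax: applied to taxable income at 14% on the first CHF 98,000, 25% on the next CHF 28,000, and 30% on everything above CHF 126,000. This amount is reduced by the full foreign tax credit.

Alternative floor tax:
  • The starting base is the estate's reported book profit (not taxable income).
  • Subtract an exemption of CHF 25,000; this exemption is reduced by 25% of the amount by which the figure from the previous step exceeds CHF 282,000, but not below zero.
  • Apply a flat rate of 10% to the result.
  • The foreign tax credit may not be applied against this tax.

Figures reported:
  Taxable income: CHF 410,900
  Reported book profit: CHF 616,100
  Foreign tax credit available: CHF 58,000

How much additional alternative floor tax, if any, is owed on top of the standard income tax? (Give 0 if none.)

Alternative floor tax:
  Base (reported book profit): CHF 616,100
  Exemption: 25% × (CHF 616,100 − CHF 282,000) = CHF 83,525 ≥ CHF 25,000, so the exemption is fully phased out
  Base: CHF 616,100 − CHF 0 = CHF 616,100
  CHF 616,100 × 10% = CHF 61,610

Standard income tax:
  CHF 98,000 × 14% = CHF 13,720
  CHF 28,000 × 25% = CHF 7,000
  CHF 284,900 × 30% = CHF 85,470
  → CHF 106,190
  Less foreign tax credit CHF 58,000 → CHF 48,190

Excess of alternative floor tax over standard income tax: CHF 61,610 − CHF 48,190 = CHF 13,420.

CHF 13,420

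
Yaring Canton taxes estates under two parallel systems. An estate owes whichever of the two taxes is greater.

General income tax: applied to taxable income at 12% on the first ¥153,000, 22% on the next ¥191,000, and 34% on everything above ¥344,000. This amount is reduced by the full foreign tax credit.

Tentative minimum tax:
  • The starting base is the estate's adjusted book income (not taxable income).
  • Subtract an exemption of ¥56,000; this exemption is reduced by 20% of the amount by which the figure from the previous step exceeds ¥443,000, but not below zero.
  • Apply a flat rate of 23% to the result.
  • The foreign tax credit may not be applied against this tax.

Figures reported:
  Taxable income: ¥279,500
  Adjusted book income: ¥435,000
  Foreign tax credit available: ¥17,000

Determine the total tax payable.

¥87,170

General income tax:
  ¥153,000 × 12% = ¥18,360
  ¥126,500 × 22% = ¥27,830
  → ¥46,190
  Less foreign tax credit ¥17,000 → ¥29,190

Tentative minimum tax:
  Base (adjusted book income): ¥435,000
  Exemption: ¥435,000 ≤ ¥443,000, so full ¥56,000 applies
  Base: ¥435,000 − ¥56,000 = ¥379,000
  ¥379,000 × 23% = ¥87,170

¥87,170 > ¥29,190, so the tentative minimum tax is the binding amount.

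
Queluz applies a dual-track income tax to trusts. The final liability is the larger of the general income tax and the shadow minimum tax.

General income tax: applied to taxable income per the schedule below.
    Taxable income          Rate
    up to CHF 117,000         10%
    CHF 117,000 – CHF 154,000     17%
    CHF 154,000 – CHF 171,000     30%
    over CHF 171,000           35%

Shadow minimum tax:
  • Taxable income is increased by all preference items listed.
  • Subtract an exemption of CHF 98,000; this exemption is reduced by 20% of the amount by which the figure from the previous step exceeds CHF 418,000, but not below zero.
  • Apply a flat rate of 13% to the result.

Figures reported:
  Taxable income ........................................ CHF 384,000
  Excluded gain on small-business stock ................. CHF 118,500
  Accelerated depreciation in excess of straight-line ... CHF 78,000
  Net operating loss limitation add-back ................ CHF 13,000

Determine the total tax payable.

General income tax:
  CHF 117,000 × 10% = CHF 11,700
  CHF 37,000 × 17% = CHF 6,290
  CHF 17,000 × 30% = CHF 5,100
  CHF 213,000 × 35% = CHF 74,550
  → CHF 97,640

Shadow minimum tax:
  Adjusted income: CHF 384,000 + CHF 118,500 + CHF 78,000 + CHF 13,000 = CHF 593,500
  Exemption: CHF 98,000 − 20% × (CHF 593,500 − CHF 418,000) = CHF 98,000 − CHF 35,100 = CHF 62,900
  Base: CHF 593,500 − CHF 62,900 = CHF 530,600
  CHF 530,600 × 13% = CHF 68,978

CHF 97,640 > CHF 68,978, so the general income tax governs.

CHF 97,640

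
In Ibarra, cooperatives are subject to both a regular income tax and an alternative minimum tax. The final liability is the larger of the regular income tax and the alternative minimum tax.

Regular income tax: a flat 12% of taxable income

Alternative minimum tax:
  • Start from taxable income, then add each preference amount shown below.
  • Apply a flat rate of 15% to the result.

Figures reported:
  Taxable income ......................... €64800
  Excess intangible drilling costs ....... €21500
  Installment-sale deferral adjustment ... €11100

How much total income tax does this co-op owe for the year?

Regular income tax:
  €64800 × 12% = €7776

Alternative minimum tax:
  Adjusted income: €64800 + €21500 + €11100 = €97400
  €97400 × 15% = €14610

€14610 > €7776, so the alternative minimum tax is the binding amount.

€14610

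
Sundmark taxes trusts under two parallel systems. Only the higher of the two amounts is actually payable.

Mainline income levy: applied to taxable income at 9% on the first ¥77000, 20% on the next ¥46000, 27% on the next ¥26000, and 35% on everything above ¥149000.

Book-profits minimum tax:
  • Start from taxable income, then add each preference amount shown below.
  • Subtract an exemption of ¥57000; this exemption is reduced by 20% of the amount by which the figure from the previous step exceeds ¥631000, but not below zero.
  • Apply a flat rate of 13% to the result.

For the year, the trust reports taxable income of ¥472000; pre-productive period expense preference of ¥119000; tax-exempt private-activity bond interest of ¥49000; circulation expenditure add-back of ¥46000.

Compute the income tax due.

¥136200

Book-profits minimum tax:
  Adjusted income: ¥472000 + ¥119000 + ¥49000 + ¥46000 = ¥686000
  Exemption: ¥57000 − 20% × (¥686000 − ¥631000) = ¥57000 − ¥11000 = ¥46000
  Base: ¥686000 − ¥46000 = ¥640000
  ¥640000 × 13% = ¥83200

Mainline income levy:
  ¥77000 × 9% = ¥6930
  ¥46000 × 20% = ¥9200
  ¥26000 × 27% = ¥7020
  ¥323000 × 35% = ¥113050
  → ¥136200

¥136200 > ¥83200, so the mainline income levy governs.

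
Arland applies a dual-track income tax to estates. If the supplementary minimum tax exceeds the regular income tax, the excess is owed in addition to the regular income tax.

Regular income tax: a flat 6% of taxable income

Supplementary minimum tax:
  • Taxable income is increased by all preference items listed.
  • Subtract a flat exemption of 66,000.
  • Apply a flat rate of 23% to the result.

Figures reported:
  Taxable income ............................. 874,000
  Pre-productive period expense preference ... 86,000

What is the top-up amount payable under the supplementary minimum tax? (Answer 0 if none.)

Regular income tax:
  874,000 × 6% = 52,440

Supplementary minimum tax:
  Adjusted income: 874,000 + 86,000 = 960,000
  Less exemption 66,000 → base 894,000
  894,000 × 23% = 205,620

Excess of supplementary minimum tax over regular income tax: 205,620 − 52,440 = 153,180.

153,180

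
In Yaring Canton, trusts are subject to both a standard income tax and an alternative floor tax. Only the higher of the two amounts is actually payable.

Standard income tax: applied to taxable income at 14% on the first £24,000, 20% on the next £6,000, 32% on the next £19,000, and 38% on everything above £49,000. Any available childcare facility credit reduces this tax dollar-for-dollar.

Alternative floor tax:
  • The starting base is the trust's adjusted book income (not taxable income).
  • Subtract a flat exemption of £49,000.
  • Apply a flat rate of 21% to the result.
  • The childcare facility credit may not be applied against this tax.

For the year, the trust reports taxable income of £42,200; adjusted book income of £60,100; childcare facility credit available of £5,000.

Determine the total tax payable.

Alternative floor tax:
  Base (adjusted book income): £60,100
  Less exemption £49,000 → base £11,100
  £11,100 × 21% = £2,331

Standard income tax:
  £24,000 × 14% = £3,360
  £6,000 × 20% = £1,200
  £12,200 × 32% = £3,904
  → £8,464
  Less childcare facility credit £5,000 → £3,464

£3,464 > £2,331, so the standard income tax governs.

£3,464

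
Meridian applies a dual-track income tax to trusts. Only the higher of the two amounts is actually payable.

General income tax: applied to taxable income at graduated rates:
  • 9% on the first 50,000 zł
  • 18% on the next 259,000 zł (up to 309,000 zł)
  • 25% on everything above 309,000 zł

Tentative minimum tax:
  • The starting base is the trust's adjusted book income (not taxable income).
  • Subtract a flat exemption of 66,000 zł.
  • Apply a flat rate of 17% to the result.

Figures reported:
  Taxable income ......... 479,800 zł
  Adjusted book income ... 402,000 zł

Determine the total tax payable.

93,820 zł

General income tax:
  50,000 zł × 9% = 4,500 zł
  259,000 zł × 18% = 46,620 zł
  170,800 zł × 25% = 42,700 zł
  → 93,820 zł

Tentative minimum tax:
  Base (adjusted book income): 402,000 zł
  Less exemption 66,000 zł → base 336,000 zł
  336,000 zł × 17% = 57,120 zł

93,820 zł > 57,120 zł, so the general income tax governs.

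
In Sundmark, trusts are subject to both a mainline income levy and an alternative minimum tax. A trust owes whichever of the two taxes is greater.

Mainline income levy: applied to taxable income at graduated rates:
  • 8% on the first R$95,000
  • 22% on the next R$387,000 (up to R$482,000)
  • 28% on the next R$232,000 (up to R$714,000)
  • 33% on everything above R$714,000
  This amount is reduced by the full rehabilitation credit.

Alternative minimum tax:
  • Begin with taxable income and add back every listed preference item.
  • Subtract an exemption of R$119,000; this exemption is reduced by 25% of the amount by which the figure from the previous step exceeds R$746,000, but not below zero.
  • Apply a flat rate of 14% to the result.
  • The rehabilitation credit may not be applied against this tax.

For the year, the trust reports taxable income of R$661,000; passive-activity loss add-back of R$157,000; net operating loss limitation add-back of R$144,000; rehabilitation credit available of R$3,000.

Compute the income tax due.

R$139,860

Alternative minimum tax:
  Adjusted income: R$661,000 + R$157,000 + R$144,000 = R$962,000
  Exemption: R$119,000 − 25% × (R$962,000 − R$746,000) = R$119,000 − R$54,000 = R$65,000
  Base: R$962,000 − R$65,000 = R$897,000
  R$897,000 × 14% = R$125,580

Mainline income levy:
  R$95,000 × 8% = R$7,600
  R$387,000 × 22% = R$85,140
  R$179,000 × 28% = R$50,120
  → R$142,860
  Less rehabilitation credit R$3,000 → R$139,860

R$139,860 > R$125,580, so the mainline income levy governs.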